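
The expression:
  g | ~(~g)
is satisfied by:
  {g: True}


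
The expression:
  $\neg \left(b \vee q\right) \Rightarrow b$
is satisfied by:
  {b: True, q: True}
  {b: True, q: False}
  {q: True, b: False}


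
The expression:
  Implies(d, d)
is always true.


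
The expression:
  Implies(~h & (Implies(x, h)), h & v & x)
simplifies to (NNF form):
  h | x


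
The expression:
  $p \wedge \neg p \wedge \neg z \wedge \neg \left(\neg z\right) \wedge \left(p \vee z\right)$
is never true.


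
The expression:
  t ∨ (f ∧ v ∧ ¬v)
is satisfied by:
  {t: True}


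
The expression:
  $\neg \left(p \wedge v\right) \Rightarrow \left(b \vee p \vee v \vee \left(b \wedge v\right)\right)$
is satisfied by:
  {b: True, v: True, p: True}
  {b: True, v: True, p: False}
  {b: True, p: True, v: False}
  {b: True, p: False, v: False}
  {v: True, p: True, b: False}
  {v: True, p: False, b: False}
  {p: True, v: False, b: False}


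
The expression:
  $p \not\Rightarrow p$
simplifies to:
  $\text{False}$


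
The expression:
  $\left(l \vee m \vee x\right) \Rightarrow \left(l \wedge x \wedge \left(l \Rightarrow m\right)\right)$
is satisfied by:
  {l: False, x: False, m: False}
  {x: True, m: True, l: True}


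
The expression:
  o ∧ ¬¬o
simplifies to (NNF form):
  o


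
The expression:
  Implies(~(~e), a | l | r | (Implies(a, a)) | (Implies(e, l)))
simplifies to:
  True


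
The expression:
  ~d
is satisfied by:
  {d: False}


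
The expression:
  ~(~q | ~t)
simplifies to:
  q & t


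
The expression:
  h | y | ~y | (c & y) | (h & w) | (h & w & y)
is always true.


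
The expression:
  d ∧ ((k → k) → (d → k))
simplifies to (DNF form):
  d ∧ k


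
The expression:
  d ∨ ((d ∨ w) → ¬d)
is always true.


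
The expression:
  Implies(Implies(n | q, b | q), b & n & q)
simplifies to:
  n & (b | ~q) & (q | ~b)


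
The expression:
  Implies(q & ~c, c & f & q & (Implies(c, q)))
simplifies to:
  c | ~q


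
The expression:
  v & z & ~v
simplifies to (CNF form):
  False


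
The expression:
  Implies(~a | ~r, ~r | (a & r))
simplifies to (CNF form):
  a | ~r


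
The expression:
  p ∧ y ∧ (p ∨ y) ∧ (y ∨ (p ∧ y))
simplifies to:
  p ∧ y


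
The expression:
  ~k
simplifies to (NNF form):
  ~k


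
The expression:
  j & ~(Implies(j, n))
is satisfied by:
  {j: True, n: False}


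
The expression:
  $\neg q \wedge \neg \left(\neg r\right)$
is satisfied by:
  {r: True, q: False}


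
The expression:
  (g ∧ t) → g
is always true.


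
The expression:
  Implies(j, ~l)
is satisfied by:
  {l: False, j: False}
  {j: True, l: False}
  {l: True, j: False}


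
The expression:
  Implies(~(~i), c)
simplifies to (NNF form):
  c | ~i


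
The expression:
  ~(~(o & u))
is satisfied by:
  {u: True, o: True}


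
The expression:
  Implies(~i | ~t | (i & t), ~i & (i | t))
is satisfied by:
  {t: True, i: False}


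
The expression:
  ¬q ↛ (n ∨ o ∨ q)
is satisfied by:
  {n: False, q: False, o: False}


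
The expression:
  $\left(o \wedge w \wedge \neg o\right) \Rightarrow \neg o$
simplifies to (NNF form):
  $\text{True}$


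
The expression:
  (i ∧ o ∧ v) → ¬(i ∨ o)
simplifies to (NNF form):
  ¬i ∨ ¬o ∨ ¬v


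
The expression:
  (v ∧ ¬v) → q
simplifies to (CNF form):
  True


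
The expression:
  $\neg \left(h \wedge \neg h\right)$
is always true.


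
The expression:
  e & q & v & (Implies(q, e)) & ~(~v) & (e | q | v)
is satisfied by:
  {e: True, q: True, v: True}


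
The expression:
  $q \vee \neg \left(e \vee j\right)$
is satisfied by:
  {q: True, e: False, j: False}
  {j: True, q: True, e: False}
  {q: True, e: True, j: False}
  {j: True, q: True, e: True}
  {j: False, e: False, q: False}


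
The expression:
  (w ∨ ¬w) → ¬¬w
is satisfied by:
  {w: True}


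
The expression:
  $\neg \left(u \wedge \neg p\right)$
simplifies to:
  $p \vee \neg u$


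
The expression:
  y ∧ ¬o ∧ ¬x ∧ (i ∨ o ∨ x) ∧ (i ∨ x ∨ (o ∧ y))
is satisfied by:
  {i: True, y: True, x: False, o: False}


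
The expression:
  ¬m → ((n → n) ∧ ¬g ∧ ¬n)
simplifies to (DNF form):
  m ∨ (¬g ∧ ¬n)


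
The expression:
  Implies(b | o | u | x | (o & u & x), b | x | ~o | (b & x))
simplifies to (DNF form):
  b | x | ~o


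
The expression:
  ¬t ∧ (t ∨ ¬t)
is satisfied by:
  {t: False}


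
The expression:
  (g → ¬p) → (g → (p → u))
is always true.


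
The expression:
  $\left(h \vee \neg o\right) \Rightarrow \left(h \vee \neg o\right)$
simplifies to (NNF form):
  $\text{True}$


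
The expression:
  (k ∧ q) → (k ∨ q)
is always true.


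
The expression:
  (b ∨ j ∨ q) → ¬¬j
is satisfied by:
  {j: True, q: False, b: False}
  {b: True, j: True, q: False}
  {j: True, q: True, b: False}
  {b: True, j: True, q: True}
  {b: False, q: False, j: False}


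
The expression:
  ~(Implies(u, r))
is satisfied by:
  {u: True, r: False}


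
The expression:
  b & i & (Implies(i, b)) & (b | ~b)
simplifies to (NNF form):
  b & i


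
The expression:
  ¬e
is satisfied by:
  {e: False}


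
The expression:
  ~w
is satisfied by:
  {w: False}


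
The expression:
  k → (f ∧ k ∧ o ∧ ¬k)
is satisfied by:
  {k: False}


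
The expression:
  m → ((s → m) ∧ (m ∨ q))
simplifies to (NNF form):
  True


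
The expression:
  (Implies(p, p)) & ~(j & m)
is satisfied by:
  {m: False, j: False}
  {j: True, m: False}
  {m: True, j: False}


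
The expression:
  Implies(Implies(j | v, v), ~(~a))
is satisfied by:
  {a: True, j: True, v: False}
  {a: True, j: False, v: False}
  {a: True, v: True, j: True}
  {a: True, v: True, j: False}
  {j: True, v: False, a: False}


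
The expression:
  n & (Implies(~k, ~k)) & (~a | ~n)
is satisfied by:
  {n: True, a: False}


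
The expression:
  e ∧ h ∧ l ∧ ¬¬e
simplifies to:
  e ∧ h ∧ l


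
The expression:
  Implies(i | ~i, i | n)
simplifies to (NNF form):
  i | n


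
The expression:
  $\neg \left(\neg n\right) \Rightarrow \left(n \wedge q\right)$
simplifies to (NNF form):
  $q \vee \neg n$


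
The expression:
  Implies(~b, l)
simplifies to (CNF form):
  b | l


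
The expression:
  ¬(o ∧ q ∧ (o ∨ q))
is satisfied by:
  {o: False, q: False}
  {q: True, o: False}
  {o: True, q: False}


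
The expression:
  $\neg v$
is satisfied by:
  {v: False}


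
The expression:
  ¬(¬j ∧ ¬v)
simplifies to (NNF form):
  j ∨ v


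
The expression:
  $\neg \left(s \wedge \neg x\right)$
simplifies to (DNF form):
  $x \vee \neg s$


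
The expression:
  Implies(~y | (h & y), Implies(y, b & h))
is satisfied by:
  {b: True, h: False, y: False}
  {h: False, y: False, b: False}
  {b: True, y: True, h: False}
  {y: True, h: False, b: False}
  {b: True, h: True, y: False}
  {h: True, b: False, y: False}
  {b: True, y: True, h: True}


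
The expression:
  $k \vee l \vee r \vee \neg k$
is always true.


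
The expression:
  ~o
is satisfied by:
  {o: False}


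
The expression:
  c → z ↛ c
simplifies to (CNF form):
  ¬c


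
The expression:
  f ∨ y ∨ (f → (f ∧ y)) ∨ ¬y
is always true.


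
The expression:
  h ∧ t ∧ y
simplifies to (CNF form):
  h ∧ t ∧ y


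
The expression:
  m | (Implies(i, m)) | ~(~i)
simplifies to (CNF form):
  True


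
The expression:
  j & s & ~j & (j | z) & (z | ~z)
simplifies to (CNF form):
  False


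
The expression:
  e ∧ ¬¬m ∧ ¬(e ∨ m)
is never true.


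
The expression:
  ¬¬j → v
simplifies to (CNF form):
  v ∨ ¬j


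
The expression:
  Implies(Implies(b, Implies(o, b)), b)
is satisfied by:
  {b: True}


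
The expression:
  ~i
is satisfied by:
  {i: False}


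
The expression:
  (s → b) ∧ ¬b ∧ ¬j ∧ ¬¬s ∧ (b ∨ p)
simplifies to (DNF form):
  False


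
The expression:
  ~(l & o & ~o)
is always true.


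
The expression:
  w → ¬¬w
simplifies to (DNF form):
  True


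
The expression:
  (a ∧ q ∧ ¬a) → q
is always true.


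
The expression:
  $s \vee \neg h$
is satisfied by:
  {s: True, h: False}
  {h: False, s: False}
  {h: True, s: True}


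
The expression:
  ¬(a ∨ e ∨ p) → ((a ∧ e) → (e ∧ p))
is always true.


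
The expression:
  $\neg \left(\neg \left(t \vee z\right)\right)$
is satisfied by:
  {t: True, z: True}
  {t: True, z: False}
  {z: True, t: False}


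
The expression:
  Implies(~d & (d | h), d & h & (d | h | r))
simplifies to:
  d | ~h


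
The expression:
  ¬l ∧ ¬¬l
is never true.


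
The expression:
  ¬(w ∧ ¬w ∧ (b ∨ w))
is always true.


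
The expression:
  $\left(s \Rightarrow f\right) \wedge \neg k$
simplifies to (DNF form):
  $\left(f \wedge \neg k\right) \vee \left(\neg k \wedge \neg s\right)$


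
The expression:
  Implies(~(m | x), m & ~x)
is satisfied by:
  {x: True, m: True}
  {x: True, m: False}
  {m: True, x: False}


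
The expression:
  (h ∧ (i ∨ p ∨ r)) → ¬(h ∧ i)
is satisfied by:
  {h: False, i: False}
  {i: True, h: False}
  {h: True, i: False}


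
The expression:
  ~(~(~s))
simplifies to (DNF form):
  ~s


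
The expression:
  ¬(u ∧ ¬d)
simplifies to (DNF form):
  d ∨ ¬u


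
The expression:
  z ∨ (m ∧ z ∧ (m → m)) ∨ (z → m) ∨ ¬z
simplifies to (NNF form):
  True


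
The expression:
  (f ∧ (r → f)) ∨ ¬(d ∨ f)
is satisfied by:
  {f: True, d: False}
  {d: False, f: False}
  {d: True, f: True}


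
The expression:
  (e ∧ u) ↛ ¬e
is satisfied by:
  {e: True, u: True}


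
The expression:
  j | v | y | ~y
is always true.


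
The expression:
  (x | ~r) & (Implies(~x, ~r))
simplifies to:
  x | ~r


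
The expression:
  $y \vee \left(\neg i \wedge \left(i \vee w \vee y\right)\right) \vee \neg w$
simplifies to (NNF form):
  $y \vee \neg i \vee \neg w$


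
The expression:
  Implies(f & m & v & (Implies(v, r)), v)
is always true.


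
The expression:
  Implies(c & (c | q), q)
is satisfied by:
  {q: True, c: False}
  {c: False, q: False}
  {c: True, q: True}


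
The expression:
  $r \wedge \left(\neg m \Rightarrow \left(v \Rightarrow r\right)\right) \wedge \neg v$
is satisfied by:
  {r: True, v: False}


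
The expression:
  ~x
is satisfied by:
  {x: False}


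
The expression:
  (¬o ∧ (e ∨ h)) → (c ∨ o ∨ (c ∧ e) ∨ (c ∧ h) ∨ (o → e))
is always true.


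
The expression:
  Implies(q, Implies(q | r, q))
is always true.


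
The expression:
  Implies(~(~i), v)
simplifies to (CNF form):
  v | ~i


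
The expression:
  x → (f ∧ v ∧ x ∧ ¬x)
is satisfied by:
  {x: False}


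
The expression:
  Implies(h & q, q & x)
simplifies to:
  x | ~h | ~q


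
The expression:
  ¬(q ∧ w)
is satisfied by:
  {w: False, q: False}
  {q: True, w: False}
  {w: True, q: False}


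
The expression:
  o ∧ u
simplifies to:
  o ∧ u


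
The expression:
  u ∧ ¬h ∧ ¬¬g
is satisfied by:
  {u: True, g: True, h: False}


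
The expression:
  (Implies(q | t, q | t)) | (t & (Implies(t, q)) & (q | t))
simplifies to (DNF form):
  True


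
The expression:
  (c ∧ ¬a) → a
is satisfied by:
  {a: True, c: False}
  {c: False, a: False}
  {c: True, a: True}


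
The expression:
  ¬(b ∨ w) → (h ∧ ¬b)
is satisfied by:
  {h: True, b: True, w: True}
  {h: True, b: True, w: False}
  {h: True, w: True, b: False}
  {h: True, w: False, b: False}
  {b: True, w: True, h: False}
  {b: True, w: False, h: False}
  {w: True, b: False, h: False}


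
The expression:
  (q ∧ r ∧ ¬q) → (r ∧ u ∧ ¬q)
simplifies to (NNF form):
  True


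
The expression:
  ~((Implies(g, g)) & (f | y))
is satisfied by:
  {y: False, f: False}


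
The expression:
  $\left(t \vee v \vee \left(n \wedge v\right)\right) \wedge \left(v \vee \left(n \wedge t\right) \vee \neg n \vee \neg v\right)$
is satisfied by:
  {t: True, v: True}
  {t: True, v: False}
  {v: True, t: False}


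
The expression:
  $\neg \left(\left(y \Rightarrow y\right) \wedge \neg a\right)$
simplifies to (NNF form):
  $a$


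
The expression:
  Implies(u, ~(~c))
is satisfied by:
  {c: True, u: False}
  {u: False, c: False}
  {u: True, c: True}


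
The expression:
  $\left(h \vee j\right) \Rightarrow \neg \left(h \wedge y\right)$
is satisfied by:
  {h: False, y: False}
  {y: True, h: False}
  {h: True, y: False}


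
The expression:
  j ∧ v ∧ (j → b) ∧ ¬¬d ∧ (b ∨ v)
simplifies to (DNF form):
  b ∧ d ∧ j ∧ v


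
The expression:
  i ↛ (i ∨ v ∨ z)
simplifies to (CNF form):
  False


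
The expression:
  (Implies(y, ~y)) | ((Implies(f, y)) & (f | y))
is always true.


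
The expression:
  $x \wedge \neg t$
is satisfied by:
  {x: True, t: False}


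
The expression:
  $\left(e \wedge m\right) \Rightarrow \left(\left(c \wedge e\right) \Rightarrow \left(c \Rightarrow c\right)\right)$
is always true.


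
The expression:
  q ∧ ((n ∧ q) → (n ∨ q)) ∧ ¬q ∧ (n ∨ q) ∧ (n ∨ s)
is never true.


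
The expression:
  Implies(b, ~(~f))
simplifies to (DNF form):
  f | ~b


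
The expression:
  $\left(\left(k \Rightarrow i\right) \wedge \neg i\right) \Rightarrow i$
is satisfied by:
  {i: True, k: True}
  {i: True, k: False}
  {k: True, i: False}


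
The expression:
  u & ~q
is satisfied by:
  {u: True, q: False}


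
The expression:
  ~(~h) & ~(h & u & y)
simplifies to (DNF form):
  (h & ~u) | (h & ~y)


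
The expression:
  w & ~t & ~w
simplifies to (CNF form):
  False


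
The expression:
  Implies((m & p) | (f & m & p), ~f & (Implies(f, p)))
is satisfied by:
  {p: False, m: False, f: False}
  {f: True, p: False, m: False}
  {m: True, p: False, f: False}
  {f: True, m: True, p: False}
  {p: True, f: False, m: False}
  {f: True, p: True, m: False}
  {m: True, p: True, f: False}


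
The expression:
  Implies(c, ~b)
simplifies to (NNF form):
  ~b | ~c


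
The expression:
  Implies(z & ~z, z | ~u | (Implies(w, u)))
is always true.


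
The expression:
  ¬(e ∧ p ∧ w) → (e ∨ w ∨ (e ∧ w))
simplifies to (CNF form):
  e ∨ w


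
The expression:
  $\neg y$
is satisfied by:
  {y: False}


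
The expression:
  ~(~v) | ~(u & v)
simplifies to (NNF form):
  True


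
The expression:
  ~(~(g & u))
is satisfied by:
  {u: True, g: True}


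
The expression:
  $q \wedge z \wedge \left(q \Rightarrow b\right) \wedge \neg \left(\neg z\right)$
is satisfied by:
  {z: True, b: True, q: True}


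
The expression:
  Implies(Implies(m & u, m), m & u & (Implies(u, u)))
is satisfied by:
  {m: True, u: True}


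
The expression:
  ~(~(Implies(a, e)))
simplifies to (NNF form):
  e | ~a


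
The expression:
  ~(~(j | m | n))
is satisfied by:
  {n: True, m: True, j: True}
  {n: True, m: True, j: False}
  {n: True, j: True, m: False}
  {n: True, j: False, m: False}
  {m: True, j: True, n: False}
  {m: True, j: False, n: False}
  {j: True, m: False, n: False}


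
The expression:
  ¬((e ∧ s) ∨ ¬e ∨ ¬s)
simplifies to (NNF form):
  False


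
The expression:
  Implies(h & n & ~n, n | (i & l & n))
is always true.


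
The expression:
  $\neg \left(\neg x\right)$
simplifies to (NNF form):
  $x$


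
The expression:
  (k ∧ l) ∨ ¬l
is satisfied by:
  {k: True, l: False}
  {l: False, k: False}
  {l: True, k: True}


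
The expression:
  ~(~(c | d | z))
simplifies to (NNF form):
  c | d | z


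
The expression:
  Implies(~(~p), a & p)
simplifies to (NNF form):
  a | ~p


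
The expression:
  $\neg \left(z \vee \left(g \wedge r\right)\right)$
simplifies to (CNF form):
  $\neg z \wedge \left(\neg g \vee \neg r\right)$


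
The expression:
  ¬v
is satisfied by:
  {v: False}


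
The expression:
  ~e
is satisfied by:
  {e: False}


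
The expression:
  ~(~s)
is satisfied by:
  {s: True}


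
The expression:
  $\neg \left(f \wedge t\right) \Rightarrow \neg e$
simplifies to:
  $\left(f \wedge t\right) \vee \neg e$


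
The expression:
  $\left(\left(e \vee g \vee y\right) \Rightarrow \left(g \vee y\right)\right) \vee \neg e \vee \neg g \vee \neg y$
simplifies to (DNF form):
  $\text{True}$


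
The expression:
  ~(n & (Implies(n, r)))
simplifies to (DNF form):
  ~n | ~r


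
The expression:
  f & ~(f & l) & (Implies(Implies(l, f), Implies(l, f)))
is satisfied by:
  {f: True, l: False}


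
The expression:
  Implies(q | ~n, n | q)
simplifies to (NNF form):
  n | q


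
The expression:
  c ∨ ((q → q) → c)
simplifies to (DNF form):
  c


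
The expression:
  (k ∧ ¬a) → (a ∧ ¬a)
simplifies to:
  a ∨ ¬k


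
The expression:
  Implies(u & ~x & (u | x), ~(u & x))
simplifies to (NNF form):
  True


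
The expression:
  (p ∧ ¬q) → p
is always true.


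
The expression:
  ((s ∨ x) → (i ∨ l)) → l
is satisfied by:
  {x: True, l: True, s: True, i: False}
  {x: True, l: True, s: False, i: False}
  {l: True, s: True, i: False, x: False}
  {l: True, s: False, i: False, x: False}
  {x: True, l: True, i: True, s: True}
  {x: True, l: True, i: True, s: False}
  {l: True, i: True, s: True, x: False}
  {l: True, i: True, s: False, x: False}
  {x: True, i: False, s: True, l: False}
  {x: True, i: False, s: False, l: False}
  {s: True, l: False, i: False, x: False}


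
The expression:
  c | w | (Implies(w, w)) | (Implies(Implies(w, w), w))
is always true.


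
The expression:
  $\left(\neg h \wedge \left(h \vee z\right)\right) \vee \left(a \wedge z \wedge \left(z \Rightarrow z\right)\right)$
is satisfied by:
  {z: True, a: True, h: False}
  {z: True, h: False, a: False}
  {z: True, a: True, h: True}


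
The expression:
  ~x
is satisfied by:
  {x: False}


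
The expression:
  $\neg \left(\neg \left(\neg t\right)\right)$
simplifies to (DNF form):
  $\neg t$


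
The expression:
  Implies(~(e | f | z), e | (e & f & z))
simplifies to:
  e | f | z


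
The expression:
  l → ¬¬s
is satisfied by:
  {s: True, l: False}
  {l: False, s: False}
  {l: True, s: True}


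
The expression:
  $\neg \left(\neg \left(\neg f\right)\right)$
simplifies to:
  $\neg f$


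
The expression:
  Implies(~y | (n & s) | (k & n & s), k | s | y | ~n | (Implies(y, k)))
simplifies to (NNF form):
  True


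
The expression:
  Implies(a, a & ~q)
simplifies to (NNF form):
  ~a | ~q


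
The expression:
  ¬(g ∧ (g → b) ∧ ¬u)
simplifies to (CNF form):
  u ∨ ¬b ∨ ¬g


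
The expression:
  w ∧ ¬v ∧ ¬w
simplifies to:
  False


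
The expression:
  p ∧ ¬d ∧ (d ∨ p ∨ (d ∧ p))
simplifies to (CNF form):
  p ∧ ¬d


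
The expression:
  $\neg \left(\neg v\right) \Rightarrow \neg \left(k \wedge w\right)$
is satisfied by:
  {w: False, k: False, v: False}
  {v: True, w: False, k: False}
  {k: True, w: False, v: False}
  {v: True, k: True, w: False}
  {w: True, v: False, k: False}
  {v: True, w: True, k: False}
  {k: True, w: True, v: False}


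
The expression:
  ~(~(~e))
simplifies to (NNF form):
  ~e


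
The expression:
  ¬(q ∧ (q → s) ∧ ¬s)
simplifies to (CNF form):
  True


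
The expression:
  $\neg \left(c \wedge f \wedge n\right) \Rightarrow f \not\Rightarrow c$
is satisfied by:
  {f: True, n: True, c: False}
  {f: True, c: False, n: False}
  {f: True, n: True, c: True}


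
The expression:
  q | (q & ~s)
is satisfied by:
  {q: True}


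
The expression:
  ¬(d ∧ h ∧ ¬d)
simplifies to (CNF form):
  True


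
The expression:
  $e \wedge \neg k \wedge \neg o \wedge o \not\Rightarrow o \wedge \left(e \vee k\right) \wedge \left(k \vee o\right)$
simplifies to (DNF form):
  $\text{False}$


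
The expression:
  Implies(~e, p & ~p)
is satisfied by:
  {e: True}


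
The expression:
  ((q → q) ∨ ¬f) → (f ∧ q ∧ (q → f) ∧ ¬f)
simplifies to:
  False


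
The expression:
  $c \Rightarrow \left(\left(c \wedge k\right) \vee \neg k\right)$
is always true.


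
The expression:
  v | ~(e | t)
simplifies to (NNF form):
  v | (~e & ~t)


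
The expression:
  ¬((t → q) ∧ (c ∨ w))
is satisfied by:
  {t: True, c: False, q: False, w: False}
  {t: False, c: False, q: False, w: False}
  {t: True, w: True, c: False, q: False}
  {t: True, q: True, w: False, c: False}
  {q: True, w: False, c: False, t: False}
  {t: True, c: True, w: False, q: False}
  {w: True, t: True, c: True, q: False}


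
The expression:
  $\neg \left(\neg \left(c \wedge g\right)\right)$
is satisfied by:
  {c: True, g: True}


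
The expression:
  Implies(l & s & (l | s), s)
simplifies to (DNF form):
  True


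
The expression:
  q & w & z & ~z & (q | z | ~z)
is never true.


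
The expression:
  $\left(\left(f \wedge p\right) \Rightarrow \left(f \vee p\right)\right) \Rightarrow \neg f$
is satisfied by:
  {f: False}


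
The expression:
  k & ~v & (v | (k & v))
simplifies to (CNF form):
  False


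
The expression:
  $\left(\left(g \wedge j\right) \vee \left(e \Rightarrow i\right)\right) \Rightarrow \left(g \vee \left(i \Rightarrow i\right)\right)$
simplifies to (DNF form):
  $\text{True}$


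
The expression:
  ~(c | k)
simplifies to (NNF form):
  ~c & ~k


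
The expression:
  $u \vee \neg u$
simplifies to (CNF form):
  $\text{True}$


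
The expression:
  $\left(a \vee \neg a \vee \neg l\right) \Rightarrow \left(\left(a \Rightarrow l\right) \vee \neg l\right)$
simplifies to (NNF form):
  $\text{True}$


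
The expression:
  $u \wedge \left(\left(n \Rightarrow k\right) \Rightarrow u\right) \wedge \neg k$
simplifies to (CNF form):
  $u \wedge \neg k$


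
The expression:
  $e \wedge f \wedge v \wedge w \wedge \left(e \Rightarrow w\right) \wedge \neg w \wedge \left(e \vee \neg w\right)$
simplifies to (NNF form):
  $\text{False}$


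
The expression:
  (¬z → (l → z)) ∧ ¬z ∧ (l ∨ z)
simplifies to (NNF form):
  False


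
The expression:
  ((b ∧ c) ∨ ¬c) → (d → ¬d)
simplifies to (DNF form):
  (c ∧ ¬b) ∨ ¬d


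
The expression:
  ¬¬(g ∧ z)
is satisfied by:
  {z: True, g: True}


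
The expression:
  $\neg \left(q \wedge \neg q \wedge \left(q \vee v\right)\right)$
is always true.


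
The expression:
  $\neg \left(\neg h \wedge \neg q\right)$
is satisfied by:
  {q: True, h: True}
  {q: True, h: False}
  {h: True, q: False}


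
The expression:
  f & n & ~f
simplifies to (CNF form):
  False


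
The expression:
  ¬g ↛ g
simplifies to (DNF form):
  ¬g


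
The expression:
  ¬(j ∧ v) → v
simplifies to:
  v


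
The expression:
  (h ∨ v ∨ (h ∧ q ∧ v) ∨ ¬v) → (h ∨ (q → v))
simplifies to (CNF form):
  h ∨ v ∨ ¬q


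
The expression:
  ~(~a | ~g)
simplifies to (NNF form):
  a & g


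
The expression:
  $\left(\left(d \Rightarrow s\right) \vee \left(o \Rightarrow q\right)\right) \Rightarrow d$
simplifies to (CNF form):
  $d$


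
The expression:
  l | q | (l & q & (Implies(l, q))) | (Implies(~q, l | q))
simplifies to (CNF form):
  l | q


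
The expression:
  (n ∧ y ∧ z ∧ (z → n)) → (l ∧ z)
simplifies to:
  l ∨ ¬n ∨ ¬y ∨ ¬z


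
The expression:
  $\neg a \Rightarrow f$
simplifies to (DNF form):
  $a \vee f$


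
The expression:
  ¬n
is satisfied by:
  {n: False}


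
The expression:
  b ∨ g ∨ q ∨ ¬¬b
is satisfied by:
  {b: True, q: True, g: True}
  {b: True, q: True, g: False}
  {b: True, g: True, q: False}
  {b: True, g: False, q: False}
  {q: True, g: True, b: False}
  {q: True, g: False, b: False}
  {g: True, q: False, b: False}


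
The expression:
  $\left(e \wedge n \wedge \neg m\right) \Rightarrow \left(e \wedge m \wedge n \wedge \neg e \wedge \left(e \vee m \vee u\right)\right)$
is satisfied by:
  {m: True, e: False, n: False}
  {e: False, n: False, m: False}
  {n: True, m: True, e: False}
  {n: True, e: False, m: False}
  {m: True, e: True, n: False}
  {e: True, m: False, n: False}
  {n: True, e: True, m: True}


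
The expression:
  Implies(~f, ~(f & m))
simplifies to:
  True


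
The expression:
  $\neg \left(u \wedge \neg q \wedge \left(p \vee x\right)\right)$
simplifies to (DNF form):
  $q \vee \left(\neg p \wedge \neg x\right) \vee \neg u$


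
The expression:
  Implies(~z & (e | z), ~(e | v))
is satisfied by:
  {z: True, e: False}
  {e: False, z: False}
  {e: True, z: True}


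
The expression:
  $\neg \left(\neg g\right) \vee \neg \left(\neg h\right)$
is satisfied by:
  {g: True, h: True}
  {g: True, h: False}
  {h: True, g: False}


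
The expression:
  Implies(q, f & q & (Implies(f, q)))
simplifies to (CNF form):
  f | ~q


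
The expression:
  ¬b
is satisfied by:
  {b: False}


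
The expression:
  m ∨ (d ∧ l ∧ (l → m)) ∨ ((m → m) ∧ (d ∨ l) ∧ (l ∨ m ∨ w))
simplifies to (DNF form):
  l ∨ m ∨ (d ∧ w)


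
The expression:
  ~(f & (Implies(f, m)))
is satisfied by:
  {m: False, f: False}
  {f: True, m: False}
  {m: True, f: False}


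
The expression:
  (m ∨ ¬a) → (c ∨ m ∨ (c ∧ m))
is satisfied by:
  {a: True, m: True, c: True}
  {a: True, m: True, c: False}
  {a: True, c: True, m: False}
  {a: True, c: False, m: False}
  {m: True, c: True, a: False}
  {m: True, c: False, a: False}
  {c: True, m: False, a: False}


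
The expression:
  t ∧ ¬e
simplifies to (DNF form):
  t ∧ ¬e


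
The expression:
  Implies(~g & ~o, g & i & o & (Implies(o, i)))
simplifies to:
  g | o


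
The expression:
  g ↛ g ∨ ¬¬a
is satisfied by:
  {a: True}


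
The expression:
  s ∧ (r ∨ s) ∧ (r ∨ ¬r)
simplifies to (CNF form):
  s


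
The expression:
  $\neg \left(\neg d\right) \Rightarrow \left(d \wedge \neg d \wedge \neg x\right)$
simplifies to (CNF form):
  $\neg d$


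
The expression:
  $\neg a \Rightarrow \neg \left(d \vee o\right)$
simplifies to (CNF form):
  $\left(a \vee \neg d\right) \wedge \left(a \vee \neg o\right)$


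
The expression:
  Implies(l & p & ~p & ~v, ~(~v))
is always true.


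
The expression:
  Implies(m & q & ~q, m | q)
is always true.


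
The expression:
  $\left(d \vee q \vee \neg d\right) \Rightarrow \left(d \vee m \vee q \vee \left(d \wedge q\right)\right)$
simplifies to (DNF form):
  $d \vee m \vee q$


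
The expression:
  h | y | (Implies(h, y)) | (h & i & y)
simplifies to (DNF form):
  True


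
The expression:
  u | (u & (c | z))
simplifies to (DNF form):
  u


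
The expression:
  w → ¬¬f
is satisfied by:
  {f: True, w: False}
  {w: False, f: False}
  {w: True, f: True}


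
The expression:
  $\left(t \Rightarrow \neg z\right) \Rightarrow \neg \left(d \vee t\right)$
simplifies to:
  $\left(t \wedge z\right) \vee \left(\neg d \wedge \neg t\right)$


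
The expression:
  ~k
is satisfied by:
  {k: False}


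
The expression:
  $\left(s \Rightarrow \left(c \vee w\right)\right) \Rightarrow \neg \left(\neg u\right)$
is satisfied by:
  {u: True, s: True, w: False, c: False}
  {u: True, w: False, c: False, s: False}
  {u: True, s: True, c: True, w: False}
  {u: True, c: True, w: False, s: False}
  {u: True, s: True, w: True, c: False}
  {u: True, w: True, c: False, s: False}
  {u: True, s: True, c: True, w: True}
  {u: True, c: True, w: True, s: False}
  {s: True, w: False, c: False, u: False}


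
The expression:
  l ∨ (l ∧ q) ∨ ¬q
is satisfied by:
  {l: True, q: False}
  {q: False, l: False}
  {q: True, l: True}


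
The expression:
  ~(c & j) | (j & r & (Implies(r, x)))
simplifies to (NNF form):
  ~c | ~j | (r & x)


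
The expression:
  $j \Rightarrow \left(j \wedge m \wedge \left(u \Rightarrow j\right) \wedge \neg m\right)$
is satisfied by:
  {j: False}


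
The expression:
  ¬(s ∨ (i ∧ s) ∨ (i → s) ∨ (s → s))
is never true.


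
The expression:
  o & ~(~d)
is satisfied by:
  {d: True, o: True}


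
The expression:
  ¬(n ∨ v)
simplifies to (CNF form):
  ¬n ∧ ¬v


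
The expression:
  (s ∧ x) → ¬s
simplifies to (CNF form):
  ¬s ∨ ¬x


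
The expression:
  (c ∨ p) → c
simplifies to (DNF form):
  c ∨ ¬p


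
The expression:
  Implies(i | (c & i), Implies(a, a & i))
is always true.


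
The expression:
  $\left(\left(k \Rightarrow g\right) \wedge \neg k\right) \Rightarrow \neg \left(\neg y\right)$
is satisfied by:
  {y: True, k: True}
  {y: True, k: False}
  {k: True, y: False}


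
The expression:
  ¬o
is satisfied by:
  {o: False}


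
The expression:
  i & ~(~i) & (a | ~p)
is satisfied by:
  {i: True, a: True, p: False}
  {i: True, p: False, a: False}
  {i: True, a: True, p: True}


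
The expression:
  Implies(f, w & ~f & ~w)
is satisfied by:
  {f: False}


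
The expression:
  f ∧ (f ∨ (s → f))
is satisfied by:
  {f: True}


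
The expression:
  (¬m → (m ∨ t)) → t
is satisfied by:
  {t: True, m: False}
  {m: False, t: False}
  {m: True, t: True}


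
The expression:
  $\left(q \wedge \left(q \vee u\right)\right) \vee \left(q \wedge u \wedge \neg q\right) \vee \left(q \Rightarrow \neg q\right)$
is always true.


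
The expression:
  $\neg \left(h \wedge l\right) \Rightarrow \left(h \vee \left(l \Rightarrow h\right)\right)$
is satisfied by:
  {h: True, l: False}
  {l: False, h: False}
  {l: True, h: True}


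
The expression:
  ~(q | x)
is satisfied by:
  {q: False, x: False}


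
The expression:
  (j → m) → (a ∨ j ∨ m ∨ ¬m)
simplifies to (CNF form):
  True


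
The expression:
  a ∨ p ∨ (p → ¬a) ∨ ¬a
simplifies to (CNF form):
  True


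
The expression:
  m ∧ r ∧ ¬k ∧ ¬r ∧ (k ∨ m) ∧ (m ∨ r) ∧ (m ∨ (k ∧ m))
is never true.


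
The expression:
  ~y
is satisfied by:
  {y: False}


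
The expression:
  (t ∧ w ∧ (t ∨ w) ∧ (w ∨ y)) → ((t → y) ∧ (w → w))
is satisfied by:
  {y: True, w: False, t: False}
  {w: False, t: False, y: False}
  {y: True, t: True, w: False}
  {t: True, w: False, y: False}
  {y: True, w: True, t: False}
  {w: True, y: False, t: False}
  {y: True, t: True, w: True}


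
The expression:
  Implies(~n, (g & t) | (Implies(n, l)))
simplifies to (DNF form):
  True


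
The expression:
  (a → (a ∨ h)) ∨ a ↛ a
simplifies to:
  True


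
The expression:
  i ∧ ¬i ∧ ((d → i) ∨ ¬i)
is never true.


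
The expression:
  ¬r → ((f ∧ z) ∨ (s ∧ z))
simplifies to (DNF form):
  r ∨ (f ∧ z) ∨ (s ∧ z)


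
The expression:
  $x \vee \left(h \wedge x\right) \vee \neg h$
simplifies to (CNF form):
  $x \vee \neg h$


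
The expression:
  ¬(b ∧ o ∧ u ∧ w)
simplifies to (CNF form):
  ¬b ∨ ¬o ∨ ¬u ∨ ¬w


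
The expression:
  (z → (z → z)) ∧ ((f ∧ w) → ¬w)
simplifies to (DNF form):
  ¬f ∨ ¬w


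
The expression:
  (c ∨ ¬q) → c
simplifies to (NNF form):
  c ∨ q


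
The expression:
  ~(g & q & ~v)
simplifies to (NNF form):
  v | ~g | ~q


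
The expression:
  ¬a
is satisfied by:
  {a: False}


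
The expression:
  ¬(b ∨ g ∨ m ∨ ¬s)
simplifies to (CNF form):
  s ∧ ¬b ∧ ¬g ∧ ¬m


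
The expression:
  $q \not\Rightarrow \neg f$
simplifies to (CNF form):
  $f \wedge q$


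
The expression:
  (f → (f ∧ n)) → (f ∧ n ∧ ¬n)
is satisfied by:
  {f: True, n: False}


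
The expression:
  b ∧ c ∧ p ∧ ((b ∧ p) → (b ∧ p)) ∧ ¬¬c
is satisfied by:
  {c: True, p: True, b: True}


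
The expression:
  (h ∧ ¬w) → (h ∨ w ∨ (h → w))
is always true.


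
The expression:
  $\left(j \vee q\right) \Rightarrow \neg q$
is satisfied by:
  {q: False}


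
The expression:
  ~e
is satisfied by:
  {e: False}


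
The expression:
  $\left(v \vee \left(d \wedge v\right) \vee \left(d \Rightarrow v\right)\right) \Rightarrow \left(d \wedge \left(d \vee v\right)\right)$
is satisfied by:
  {d: True}


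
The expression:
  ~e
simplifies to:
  ~e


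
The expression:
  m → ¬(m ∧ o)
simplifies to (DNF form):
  ¬m ∨ ¬o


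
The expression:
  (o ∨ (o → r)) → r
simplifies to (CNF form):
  r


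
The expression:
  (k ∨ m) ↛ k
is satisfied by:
  {m: True, k: False}


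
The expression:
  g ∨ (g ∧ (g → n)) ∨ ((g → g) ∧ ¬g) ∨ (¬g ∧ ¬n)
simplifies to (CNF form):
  True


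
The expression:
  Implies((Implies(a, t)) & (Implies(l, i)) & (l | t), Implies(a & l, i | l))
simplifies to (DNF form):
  True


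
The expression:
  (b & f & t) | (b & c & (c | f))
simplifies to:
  b & (c | f) & (c | t)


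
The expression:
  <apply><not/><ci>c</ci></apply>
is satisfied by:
  {c: False}


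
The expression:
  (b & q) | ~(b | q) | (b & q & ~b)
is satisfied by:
  {b: False, q: False}
  {q: True, b: True}


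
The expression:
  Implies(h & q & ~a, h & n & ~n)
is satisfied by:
  {a: True, h: False, q: False}
  {h: False, q: False, a: False}
  {a: True, q: True, h: False}
  {q: True, h: False, a: False}
  {a: True, h: True, q: False}
  {h: True, a: False, q: False}
  {a: True, q: True, h: True}


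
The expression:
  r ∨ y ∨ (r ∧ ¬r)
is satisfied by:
  {r: True, y: True}
  {r: True, y: False}
  {y: True, r: False}


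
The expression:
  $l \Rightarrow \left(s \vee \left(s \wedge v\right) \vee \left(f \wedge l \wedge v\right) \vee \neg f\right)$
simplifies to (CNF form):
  $s \vee v \vee \neg f \vee \neg l$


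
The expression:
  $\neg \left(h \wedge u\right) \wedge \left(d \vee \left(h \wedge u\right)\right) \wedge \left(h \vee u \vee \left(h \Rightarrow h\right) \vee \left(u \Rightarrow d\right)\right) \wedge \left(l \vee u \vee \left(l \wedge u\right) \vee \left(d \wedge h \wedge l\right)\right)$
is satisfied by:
  {l: True, d: True, h: False, u: False}
  {l: True, u: True, d: True, h: False}
  {u: True, d: True, h: False, l: False}
  {l: True, h: True, d: True, u: False}


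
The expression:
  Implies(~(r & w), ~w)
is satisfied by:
  {r: True, w: False}
  {w: False, r: False}
  {w: True, r: True}


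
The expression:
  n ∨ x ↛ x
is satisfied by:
  {n: True}


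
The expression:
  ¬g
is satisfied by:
  {g: False}


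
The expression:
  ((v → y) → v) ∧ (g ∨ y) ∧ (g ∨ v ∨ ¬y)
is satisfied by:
  {y: True, g: True, v: True}
  {y: True, v: True, g: False}
  {g: True, v: True, y: False}


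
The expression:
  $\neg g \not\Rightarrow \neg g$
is never true.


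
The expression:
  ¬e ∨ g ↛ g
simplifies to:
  ¬e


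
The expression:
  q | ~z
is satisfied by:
  {q: True, z: False}
  {z: False, q: False}
  {z: True, q: True}


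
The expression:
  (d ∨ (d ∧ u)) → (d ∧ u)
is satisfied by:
  {u: True, d: False}
  {d: False, u: False}
  {d: True, u: True}


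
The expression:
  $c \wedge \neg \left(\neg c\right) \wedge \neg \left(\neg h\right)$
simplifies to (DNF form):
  $c \wedge h$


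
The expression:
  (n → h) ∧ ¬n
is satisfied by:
  {n: False}


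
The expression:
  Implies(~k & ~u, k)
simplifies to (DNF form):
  k | u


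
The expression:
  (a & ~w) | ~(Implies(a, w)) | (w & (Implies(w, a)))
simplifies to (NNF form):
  a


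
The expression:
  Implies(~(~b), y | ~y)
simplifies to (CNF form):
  True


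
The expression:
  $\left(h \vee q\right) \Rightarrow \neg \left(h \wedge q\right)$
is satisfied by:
  {h: False, q: False}
  {q: True, h: False}
  {h: True, q: False}


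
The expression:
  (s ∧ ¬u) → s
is always true.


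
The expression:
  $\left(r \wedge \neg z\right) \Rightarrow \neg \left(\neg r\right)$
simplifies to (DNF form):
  $\text{True}$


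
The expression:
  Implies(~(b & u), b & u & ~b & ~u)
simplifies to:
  b & u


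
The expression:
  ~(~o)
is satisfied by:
  {o: True}


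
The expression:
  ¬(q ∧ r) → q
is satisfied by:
  {q: True}


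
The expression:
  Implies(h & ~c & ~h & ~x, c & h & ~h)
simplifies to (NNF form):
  True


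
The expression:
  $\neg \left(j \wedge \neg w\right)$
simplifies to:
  $w \vee \neg j$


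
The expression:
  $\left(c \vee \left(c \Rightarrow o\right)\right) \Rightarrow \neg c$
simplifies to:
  $\neg c$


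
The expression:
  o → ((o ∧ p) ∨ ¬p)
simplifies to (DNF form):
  True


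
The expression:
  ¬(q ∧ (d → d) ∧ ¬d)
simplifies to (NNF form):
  d ∨ ¬q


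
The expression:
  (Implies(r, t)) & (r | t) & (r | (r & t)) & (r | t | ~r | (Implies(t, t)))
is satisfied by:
  {t: True, r: True}


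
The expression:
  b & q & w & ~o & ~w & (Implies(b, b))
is never true.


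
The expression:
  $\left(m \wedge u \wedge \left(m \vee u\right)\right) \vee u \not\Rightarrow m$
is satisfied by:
  {u: True}


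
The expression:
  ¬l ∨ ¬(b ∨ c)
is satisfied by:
  {b: False, l: False, c: False}
  {c: True, b: False, l: False}
  {b: True, c: False, l: False}
  {c: True, b: True, l: False}
  {l: True, c: False, b: False}


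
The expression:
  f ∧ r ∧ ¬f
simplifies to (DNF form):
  False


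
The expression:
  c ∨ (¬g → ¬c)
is always true.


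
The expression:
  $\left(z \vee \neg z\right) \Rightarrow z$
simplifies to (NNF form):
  $z$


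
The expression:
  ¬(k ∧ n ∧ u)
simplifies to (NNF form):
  ¬k ∨ ¬n ∨ ¬u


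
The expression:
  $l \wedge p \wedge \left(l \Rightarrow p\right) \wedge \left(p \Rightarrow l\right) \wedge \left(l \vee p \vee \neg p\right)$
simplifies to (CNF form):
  $l \wedge p$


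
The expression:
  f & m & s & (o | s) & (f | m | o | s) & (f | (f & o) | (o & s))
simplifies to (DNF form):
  f & m & s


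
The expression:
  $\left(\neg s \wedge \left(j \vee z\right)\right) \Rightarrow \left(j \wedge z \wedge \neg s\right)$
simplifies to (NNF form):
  $s \vee \left(j \wedge z\right) \vee \left(\neg j \wedge \neg z\right)$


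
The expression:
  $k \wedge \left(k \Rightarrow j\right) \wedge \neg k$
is never true.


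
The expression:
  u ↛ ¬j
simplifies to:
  j ∧ u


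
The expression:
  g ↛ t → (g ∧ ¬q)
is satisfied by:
  {t: True, g: False, q: False}
  {g: False, q: False, t: False}
  {t: True, q: True, g: False}
  {q: True, g: False, t: False}
  {t: True, g: True, q: False}
  {g: True, t: False, q: False}
  {t: True, q: True, g: True}
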